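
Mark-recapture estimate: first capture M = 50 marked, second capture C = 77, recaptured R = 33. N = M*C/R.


N = M * C / R = 50 * 77 / 33 = 3850 / 33 = 116.67 ≈ 117

117 individuals


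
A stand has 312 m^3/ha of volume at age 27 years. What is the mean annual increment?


MAI = 312 / 27 = 11.5556 ≈ 11.56 m^3/ha/yr

11.56 m^3/ha/yr


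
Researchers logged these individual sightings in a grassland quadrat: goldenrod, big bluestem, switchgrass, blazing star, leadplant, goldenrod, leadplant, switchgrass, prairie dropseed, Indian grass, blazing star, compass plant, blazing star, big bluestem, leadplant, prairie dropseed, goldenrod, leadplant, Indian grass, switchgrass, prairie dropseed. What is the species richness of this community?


Total individuals logged = 21
Distinct species (count of individuals): goldenrod (3), big bluestem (2), switchgrass (3), blazing star (3), leadplant (4), prairie dropseed (3), Indian grass (2), compass plant (1)
Species richness = number of distinct species = 8

8


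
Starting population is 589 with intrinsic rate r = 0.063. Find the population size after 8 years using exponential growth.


r*t = 0.063 * 8 = 0.504
exp(0.504) = 1.65533
N = 589 * 1.65533 = 974.989 ≈ 975

975


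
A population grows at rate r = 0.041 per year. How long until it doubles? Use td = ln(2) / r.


td = ln(2) / 0.041 = 0.693147 / 0.041 = 16.9060 ≈ 16.9 years

16.9 years


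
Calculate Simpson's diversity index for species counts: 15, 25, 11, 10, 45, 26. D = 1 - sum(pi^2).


Total N = 15 + 25 + 11 + 10 + 45 + 26 = 132
Per-species terms:
  p = 15/132 = 0.113636; p^2 = 0.113636^2 = 0.012913
  p = 25/132 = 0.189394; p^2 = 0.189394^2 = 0.035870
  p = 11/132 = 0.083333; p^2 = 0.083333^2 = 0.006944
  p = 10/132 = 0.075758; p^2 = 0.075758^2 = 0.005739
  p = 45/132 = 0.340909; p^2 = 0.340909^2 = 0.116219
  p = 26/132 = 0.196970; p^2 = 0.196970^2 = 0.038797
sum(p^2) = 0.012913 + 0.035870 + 0.006944 + 0.005739 + 0.116219 + 0.038797 = 0.216482
D = 1 - 0.216482 = 0.783518 ≈ 0.7835

0.7835


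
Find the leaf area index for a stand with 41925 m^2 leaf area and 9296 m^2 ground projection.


LAI = 41925 / 9296 = 4.5100 ≈ 4.51

4.51


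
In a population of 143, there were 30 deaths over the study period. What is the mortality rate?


Mortality rate = 30 / 143 = 0.209790 ≈ 0.2098

0.2098


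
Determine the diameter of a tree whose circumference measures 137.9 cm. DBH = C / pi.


DBH = C / pi = 137.9 / 3.141593 = 43.8949 ≈ 43.89 cm

43.89 cm


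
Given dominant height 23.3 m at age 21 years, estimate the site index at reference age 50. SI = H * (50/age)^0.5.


50/21 = 2.38095
(2.38095)^0.5 = 1.54303
SI = 23.3 * 1.54303 = 35.9526 ≈ 36.0 m

36.0 m


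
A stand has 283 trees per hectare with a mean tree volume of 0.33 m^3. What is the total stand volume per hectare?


V_stand = 283 * 0.33 = 93.39 ≈ 93.4 m^3/ha

93.4 m^3/ha


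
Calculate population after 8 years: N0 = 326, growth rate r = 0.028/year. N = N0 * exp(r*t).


r*t = 0.028 * 8 = 0.224
exp(0.224) = 1.25107
N = 326 * 1.25107 = 407.849 ≈ 408

408


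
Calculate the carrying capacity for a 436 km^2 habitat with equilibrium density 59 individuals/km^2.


K = 59 * 436 = 25724 individuals

25724 individuals


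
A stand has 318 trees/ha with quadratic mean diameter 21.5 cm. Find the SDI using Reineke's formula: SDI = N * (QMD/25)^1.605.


QMD/25 = 21.5/25 = 0.86
(0.86)^1.605 = exp(1.605 * ln(0.86)) = exp(1.605 * (-0.150823)) = exp(-0.242071) = 0.785000
SDI = 318 * 0.785000 = 249.630 ≈ 250

250


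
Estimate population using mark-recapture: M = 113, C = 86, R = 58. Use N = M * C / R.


N = M * C / R = 113 * 86 / 58 = 9718 / 58 = 167.55 ≈ 168

168 individuals


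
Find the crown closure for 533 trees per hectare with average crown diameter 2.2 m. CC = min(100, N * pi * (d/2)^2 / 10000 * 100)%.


(d/2)^2 = (2.2/2)^2 = 1.1^2 = 1.21
Crown area = 3.141593 * 1.21 = 3.80133 m^2
N * area / 10000 * 100 = 533 * 3.80133 / 10000 * 100 = 20.2611
CC = min(100, 20.2611) = 20.2611 ≈ 20.3%

20.3%


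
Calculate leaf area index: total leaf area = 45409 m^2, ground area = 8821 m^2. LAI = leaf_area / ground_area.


LAI = 45409 / 8821 = 5.1478 ≈ 5.15

5.15


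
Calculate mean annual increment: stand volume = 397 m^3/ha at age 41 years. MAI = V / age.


MAI = 397 / 41 = 9.6829 ≈ 9.68 m^3/ha/yr

9.68 m^3/ha/yr


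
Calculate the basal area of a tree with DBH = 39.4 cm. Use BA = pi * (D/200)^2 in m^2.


D/200 = 39.4/200 = 0.197 m
(D/200)^2 = 0.197^2 = 0.038809
BA = 3.141593 * 0.038809 = 0.121922 ≈ 0.1219 m^2

0.1219 m^2


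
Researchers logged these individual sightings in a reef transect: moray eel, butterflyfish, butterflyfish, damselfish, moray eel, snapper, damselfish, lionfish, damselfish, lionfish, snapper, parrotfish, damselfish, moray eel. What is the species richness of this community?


Total individuals logged = 14
Distinct species (count of individuals): moray eel (3), butterflyfish (2), damselfish (4), snapper (2), lionfish (2), parrotfish (1)
Species richness = number of distinct species = 6

6


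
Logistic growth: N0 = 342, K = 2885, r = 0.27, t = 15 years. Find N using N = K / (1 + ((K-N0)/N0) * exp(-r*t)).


(K - N0)/N0 = (2885 - 342)/342 = 2543/342 = 7.43567
r*t = 0.27 * 15 = 4.05; exp(-4.05) = 0.0174224
7.43567 * 0.0174224 = 0.129547
1 + 0.129547 = 1.12955
N = 2885 / 1.12955 = 2554.11 ≈ 2554

2554


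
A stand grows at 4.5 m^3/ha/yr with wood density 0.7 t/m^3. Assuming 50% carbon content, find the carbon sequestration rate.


C = 4.5 * 0.7 * 0.5 = 1.575 ≈ 1.58 t C/ha/yr

1.58 t C/ha/yr


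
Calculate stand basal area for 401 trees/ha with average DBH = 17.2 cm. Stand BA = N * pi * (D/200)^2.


(D/200)^2 = (17.2/200)^2 = 0.086^2 = 0.007396
Individual BA = 3.141593 * 0.007396 = 0.0232352 m^2
Stand BA = 401 * 0.0232352 = 9.31732 ≈ 9.32 m^2/ha

9.32 m^2/ha


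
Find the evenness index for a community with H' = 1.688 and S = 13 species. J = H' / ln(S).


ln(13) = 2.56495
J = H' / ln(S) = 1.688 / 2.56495 = 0.658102 ≈ 0.6581

0.6581


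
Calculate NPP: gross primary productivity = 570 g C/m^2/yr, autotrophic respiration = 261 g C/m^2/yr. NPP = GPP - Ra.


NPP = GPP - Ra = 570 - 261 = 309 g C/m^2/yr

309 g C/m^2/yr


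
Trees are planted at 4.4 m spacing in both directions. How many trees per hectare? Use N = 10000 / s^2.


N = 10000 / 4.4^2 = 10000 / 19.36 = 516.529 ≈ 517 trees/ha

517 trees/ha


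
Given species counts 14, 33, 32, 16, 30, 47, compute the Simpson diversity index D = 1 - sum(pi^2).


Total N = 14 + 33 + 32 + 16 + 30 + 47 = 172
Per-species terms:
  p = 14/172 = 0.081395; p^2 = 0.081395^2 = 0.006625
  p = 33/172 = 0.191860; p^2 = 0.191860^2 = 0.036810
  p = 32/172 = 0.186047; p^2 = 0.186047^2 = 0.034613
  p = 16/172 = 0.093023; p^2 = 0.093023^2 = 0.008653
  p = 30/172 = 0.174419; p^2 = 0.174419^2 = 0.030422
  p = 47/172 = 0.273256; p^2 = 0.273256^2 = 0.074669
sum(p^2) = 0.006625 + 0.036810 + 0.034613 + 0.008653 + 0.030422 + 0.074669 = 0.191792
D = 1 - 0.191792 = 0.808208 ≈ 0.8082

0.8082


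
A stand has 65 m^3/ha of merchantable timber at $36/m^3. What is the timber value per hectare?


Value = 65 * 36 = $2340/ha

$2340/ha


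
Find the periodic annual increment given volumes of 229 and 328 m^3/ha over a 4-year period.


PAI = (V2 - V1) / period = (328 - 229) / 4 = 99 / 4 = 24.75 m^3/ha/yr

24.75 m^3/ha/yr


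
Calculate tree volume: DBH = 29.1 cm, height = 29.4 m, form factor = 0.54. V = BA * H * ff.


(D/200)^2 = (29.1/200)^2 = 0.1455^2 = 0.02117025
BA = 3.141593 * 0.02117025 = 0.0665083 m^2
V = 0.0665083 * 29.4 * 0.54 = 1.05589 ≈ 1.056 m^3

1.056 m^3


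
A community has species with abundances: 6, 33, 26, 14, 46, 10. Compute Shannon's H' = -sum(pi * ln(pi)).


Total N = 6 + 33 + 26 + 14 + 46 + 10 = 135
Per-species terms:
  p = 6/135 = 0.044444; ln(p) = -3.113525; p*ln(p) = 0.044444 * (-3.113525) = -0.138378
  p = 33/135 = 0.244444; ln(p) = -1.408769; p*ln(p) = 0.244444 * (-1.408769) = -0.344365
  p = 26/135 = 0.192593; ln(p) = -1.647176; p*ln(p) = 0.192593 * (-1.647176) = -0.317235
  p = 14/135 = 0.103704; ln(p) = -2.266215; p*ln(p) = 0.103704 * (-2.266215) = -0.235016
  p = 46/135 = 0.340741; ln(p) = -1.076633; p*ln(p) = 0.340741 * (-1.076633) = -0.366853
  p = 10/135 = 0.074074; ln(p) = -2.602691; p*ln(p) = 0.074074 * (-2.602691) = -0.192792
sum(p*ln(p)) = (-0.138378) + (-0.344365) + (-0.317235) + (-0.235016) + (-0.366853) + (-0.192792) = -1.594639
H' = -(-1.594639) = 1.594639 ≈ 1.5946

1.5946


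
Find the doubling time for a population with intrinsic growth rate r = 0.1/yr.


td = ln(2) / 0.1 = 0.693147 / 0.1 = 6.93147 ≈ 6.9 years

6.9 years


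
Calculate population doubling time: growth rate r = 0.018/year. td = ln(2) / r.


td = ln(2) / 0.018 = 0.693147 / 0.018 = 38.5082 ≈ 38.5 years

38.5 years


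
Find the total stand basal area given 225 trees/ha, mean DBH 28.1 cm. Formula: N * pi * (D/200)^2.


(D/200)^2 = (28.1/200)^2 = 0.1405^2 = 0.01974025
Individual BA = 3.141593 * 0.01974025 = 0.0620158 m^2
Stand BA = 225 * 0.0620158 = 13.9536 ≈ 13.95 m^2/ha

13.95 m^2/ha


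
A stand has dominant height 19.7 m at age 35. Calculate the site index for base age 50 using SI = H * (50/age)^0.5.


50/35 = 1.42857
(1.42857)^0.5 = 1.19523
SI = 19.7 * 1.19523 = 23.5460 ≈ 23.5 m

23.5 m


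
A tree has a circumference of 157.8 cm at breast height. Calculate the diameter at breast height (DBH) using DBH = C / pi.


DBH = C / pi = 157.8 / 3.141593 = 50.2293 ≈ 50.23 cm

50.23 cm


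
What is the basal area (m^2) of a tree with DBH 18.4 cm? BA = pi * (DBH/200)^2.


D/200 = 18.4/200 = 0.092 m
(D/200)^2 = 0.092^2 = 0.008464
BA = 3.141593 * 0.008464 = 0.0265904 ≈ 0.0266 m^2

0.0266 m^2


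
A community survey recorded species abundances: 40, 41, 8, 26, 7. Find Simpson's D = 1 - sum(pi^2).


Total N = 40 + 41 + 8 + 26 + 7 = 122
Per-species terms:
  p = 40/122 = 0.327869; p^2 = 0.327869^2 = 0.107498
  p = 41/122 = 0.336066; p^2 = 0.336066^2 = 0.112940
  p = 8/122 = 0.065574; p^2 = 0.065574^2 = 0.004300
  p = 26/122 = 0.213115; p^2 = 0.213115^2 = 0.045418
  p = 7/122 = 0.057377; p^2 = 0.057377^2 = 0.003292
sum(p^2) = 0.107498 + 0.112940 + 0.004300 + 0.045418 + 0.003292 = 0.273448
D = 1 - 0.273448 = 0.726552 ≈ 0.7266

0.7266


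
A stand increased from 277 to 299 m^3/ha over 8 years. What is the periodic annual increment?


PAI = (V2 - V1) / period = (299 - 277) / 8 = 22 / 8 = 2.75 m^3/ha/yr

2.75 m^3/ha/yr


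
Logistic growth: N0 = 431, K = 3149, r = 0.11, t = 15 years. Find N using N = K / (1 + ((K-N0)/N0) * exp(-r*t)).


(K - N0)/N0 = (3149 - 431)/431 = 2718/431 = 6.30626
r*t = 0.11 * 15 = 1.65; exp(-1.65) = 0.192050
6.30626 * 0.192050 = 1.21112
1 + 1.21112 = 2.21112
N = 3149 / 2.21112 = 1424.17 ≈ 1424

1424


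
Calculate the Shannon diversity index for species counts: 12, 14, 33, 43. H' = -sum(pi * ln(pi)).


Total N = 12 + 14 + 33 + 43 = 102
Per-species terms:
  p = 12/102 = 0.117647; ln(p) = -2.140067; p*ln(p) = 0.117647 * (-2.140067) = -0.251772
  p = 14/102 = 0.137255; ln(p) = -1.985915; p*ln(p) = 0.137255 * (-1.985915) = -0.272577
  p = 33/102 = 0.323529; ln(p) = -1.128467; p*ln(p) = 0.323529 * (-1.128467) = -0.365092
  p = 43/102 = 0.421569; ln(p) = -0.863772; p*ln(p) = 0.421569 * (-0.863772) = -0.364139
sum(p*ln(p)) = (-0.251772) + (-0.272577) + (-0.365092) + (-0.364139) = -1.253580
H' = -(-1.253580) = 1.253580 ≈ 1.2536

1.2536


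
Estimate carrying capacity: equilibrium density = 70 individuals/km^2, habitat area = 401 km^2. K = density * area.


K = 70 * 401 = 28070 individuals

28070 individuals


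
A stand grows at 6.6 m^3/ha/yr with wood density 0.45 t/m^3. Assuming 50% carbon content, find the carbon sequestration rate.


C = 6.6 * 0.45 * 0.5 = 1.485 ≈ 1.49 t C/ha/yr

1.49 t C/ha/yr


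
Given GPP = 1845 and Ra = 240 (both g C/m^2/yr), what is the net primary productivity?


NPP = GPP - Ra = 1845 - 240 = 1605 g C/m^2/yr

1605 g C/m^2/yr


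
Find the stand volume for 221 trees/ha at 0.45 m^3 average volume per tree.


V_stand = 221 * 0.45 = 99.45 ≈ 99.5 m^3/ha

99.5 m^3/ha


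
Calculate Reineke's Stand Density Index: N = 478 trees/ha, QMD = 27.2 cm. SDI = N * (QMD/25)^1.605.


QMD/25 = 27.2/25 = 1.088
(1.088)^1.605 = exp(1.605 * ln(1.088)) = exp(1.605 * 0.0843411) = exp(0.135367) = 1.14496
SDI = 478 * 1.14496 = 547.291 ≈ 547

547


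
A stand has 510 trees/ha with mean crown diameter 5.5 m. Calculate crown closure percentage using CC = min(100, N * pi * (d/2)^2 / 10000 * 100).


(d/2)^2 = (5.5/2)^2 = 2.75^2 = 7.5625
Crown area = 3.141593 * 7.5625 = 23.7583 m^2
N * area / 10000 * 100 = 510 * 23.7583 / 10000 * 100 = 121.167
CC = min(100, 121.167) = 100%

100%


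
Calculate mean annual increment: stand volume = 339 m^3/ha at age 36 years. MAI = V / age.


MAI = 339 / 36 = 9.4167 ≈ 9.42 m^3/ha/yr

9.42 m^3/ha/yr


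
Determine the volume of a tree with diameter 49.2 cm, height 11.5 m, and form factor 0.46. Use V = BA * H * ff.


(D/200)^2 = (49.2/200)^2 = 0.246^2 = 0.060516
BA = 3.141593 * 0.060516 = 0.190117 m^2
V = 0.190117 * 11.5 * 0.46 = 1.00572 ≈ 1.006 m^3

1.006 m^3


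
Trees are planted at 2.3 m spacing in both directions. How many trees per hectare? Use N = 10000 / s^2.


N = 10000 / 2.3^2 = 10000 / 5.29 = 1890.36 ≈ 1890 trees/ha

1890 trees/ha


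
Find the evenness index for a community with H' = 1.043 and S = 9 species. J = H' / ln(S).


ln(9) = 2.19722
J = H' / ln(S) = 1.043 / 2.19722 = 0.474691 ≈ 0.4747

0.4747


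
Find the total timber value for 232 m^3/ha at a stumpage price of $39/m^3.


Value = 232 * 39 = $9048/ha

$9048/ha


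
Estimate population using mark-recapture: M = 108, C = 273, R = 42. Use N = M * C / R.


N = M * C / R = 108 * 273 / 42 = 29484 / 42 = 702

702 individuals


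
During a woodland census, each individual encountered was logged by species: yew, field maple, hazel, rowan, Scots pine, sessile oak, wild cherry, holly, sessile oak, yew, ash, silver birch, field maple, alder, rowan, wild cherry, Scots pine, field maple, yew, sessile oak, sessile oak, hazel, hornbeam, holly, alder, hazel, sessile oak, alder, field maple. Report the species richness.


Total individuals logged = 29
Distinct species (count of individuals): yew (3), field maple (4), hazel (3), rowan (2), Scots pine (2), sessile oak (5), wild cherry (2), holly (2), ash (1), silver birch (1), alder (3), hornbeam (1)
Species richness = number of distinct species = 12

12


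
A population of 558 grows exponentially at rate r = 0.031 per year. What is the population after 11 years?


r*t = 0.031 * 11 = 0.341
exp(0.341) = 1.40635
N = 558 * 1.40635 = 784.743 ≈ 785

785


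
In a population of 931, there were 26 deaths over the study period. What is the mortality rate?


Mortality rate = 26 / 931 = 0.027927 ≈ 0.0279

0.0279


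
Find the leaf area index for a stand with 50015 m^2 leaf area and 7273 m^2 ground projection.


LAI = 50015 / 7273 = 6.8768 ≈ 6.88

6.88


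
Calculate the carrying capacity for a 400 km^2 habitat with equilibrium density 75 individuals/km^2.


K = 75 * 400 = 30000 individuals

30000 individuals


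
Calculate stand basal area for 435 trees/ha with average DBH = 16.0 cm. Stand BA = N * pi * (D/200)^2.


(D/200)^2 = (16.0/200)^2 = 0.08^2 = 0.0064
Individual BA = 3.141593 * 0.0064 = 0.0201062 m^2
Stand BA = 435 * 0.0201062 = 8.74620 ≈ 8.75 m^2/ha

8.75 m^2/ha


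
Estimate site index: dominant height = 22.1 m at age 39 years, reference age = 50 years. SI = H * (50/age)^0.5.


50/39 = 1.28205
(1.28205)^0.5 = 1.13228
SI = 22.1 * 1.13228 = 25.0234 ≈ 25.0 m

25.0 m


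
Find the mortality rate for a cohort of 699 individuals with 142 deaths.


Mortality rate = 142 / 699 = 0.203147 ≈ 0.2031

0.2031


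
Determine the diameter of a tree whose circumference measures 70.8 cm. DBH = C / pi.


DBH = C / pi = 70.8 / 3.141593 = 22.5363 ≈ 22.54 cm

22.54 cm


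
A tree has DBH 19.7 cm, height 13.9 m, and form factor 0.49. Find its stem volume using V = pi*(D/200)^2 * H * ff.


(D/200)^2 = (19.7/200)^2 = 0.0985^2 = 0.00970225
BA = 3.141593 * 0.00970225 = 0.0304805 m^2
V = 0.0304805 * 13.9 * 0.49 = 0.207603 ≈ 0.208 m^3

0.208 m^3


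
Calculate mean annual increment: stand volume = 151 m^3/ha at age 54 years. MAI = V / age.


MAI = 151 / 54 = 2.7963 ≈ 2.80 m^3/ha/yr

2.80 m^3/ha/yr


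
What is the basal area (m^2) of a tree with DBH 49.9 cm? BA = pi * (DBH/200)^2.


D/200 = 49.9/200 = 0.2495 m
(D/200)^2 = 0.2495^2 = 0.06225025
BA = 3.141593 * 0.06225025 = 0.195565 ≈ 0.1956 m^2

0.1956 m^2


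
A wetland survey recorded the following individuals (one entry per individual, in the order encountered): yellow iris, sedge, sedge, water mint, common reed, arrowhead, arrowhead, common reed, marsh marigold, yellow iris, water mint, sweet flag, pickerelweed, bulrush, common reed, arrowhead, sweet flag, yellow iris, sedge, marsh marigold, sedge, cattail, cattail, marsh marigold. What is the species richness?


Total individuals logged = 24
Distinct species (count of individuals): yellow iris (3), sedge (4), water mint (2), common reed (3), arrowhead (3), marsh marigold (3), sweet flag (2), pickerelweed (1), bulrush (1), cattail (2)
Species richness = number of distinct species = 10

10


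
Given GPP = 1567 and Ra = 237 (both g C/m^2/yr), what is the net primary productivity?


NPP = GPP - Ra = 1567 - 237 = 1330 g C/m^2/yr

1330 g C/m^2/yr


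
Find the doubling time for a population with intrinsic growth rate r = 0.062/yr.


td = ln(2) / 0.062 = 0.693147 / 0.062 = 11.1798 ≈ 11.2 years

11.2 years


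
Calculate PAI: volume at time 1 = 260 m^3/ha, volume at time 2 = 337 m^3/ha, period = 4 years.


PAI = (V2 - V1) / period = (337 - 260) / 4 = 77 / 4 = 19.25 m^3/ha/yr

19.25 m^3/ha/yr


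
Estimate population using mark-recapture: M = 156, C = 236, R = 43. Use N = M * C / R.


N = M * C / R = 156 * 236 / 43 = 36816 / 43 = 856.19 ≈ 856

856 individuals


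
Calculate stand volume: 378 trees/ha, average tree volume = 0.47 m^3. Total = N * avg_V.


V_stand = 378 * 0.47 = 177.66 ≈ 177.7 m^3/ha

177.7 m^3/ha


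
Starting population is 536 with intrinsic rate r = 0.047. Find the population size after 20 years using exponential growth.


r*t = 0.047 * 20 = 0.94
exp(0.94) = 2.55998
N = 536 * 2.55998 = 1372.15 ≈ 1372

1372


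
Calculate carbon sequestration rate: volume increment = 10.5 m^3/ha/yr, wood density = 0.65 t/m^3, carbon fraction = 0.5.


C = 10.5 * 0.65 * 0.5 = 3.4125 ≈ 3.41 t C/ha/yr

3.41 t C/ha/yr


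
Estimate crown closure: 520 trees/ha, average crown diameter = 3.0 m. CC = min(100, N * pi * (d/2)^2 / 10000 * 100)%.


(d/2)^2 = (3.0/2)^2 = 1.5^2 = 2.25
Crown area = 3.141593 * 2.25 = 7.06858 m^2
N * area / 10000 * 100 = 520 * 7.06858 / 10000 * 100 = 36.7566
CC = min(100, 36.7566) = 36.7566 ≈ 36.8%

36.8%


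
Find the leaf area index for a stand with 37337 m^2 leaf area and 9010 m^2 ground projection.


LAI = 37337 / 9010 = 4.1440 ≈ 4.14

4.14


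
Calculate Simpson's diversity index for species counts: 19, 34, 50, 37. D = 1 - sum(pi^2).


Total N = 19 + 34 + 50 + 37 = 140
Per-species terms:
  p = 19/140 = 0.135714; p^2 = 0.135714^2 = 0.018418
  p = 34/140 = 0.242857; p^2 = 0.242857^2 = 0.058980
  p = 50/140 = 0.357143; p^2 = 0.357143^2 = 0.127551
  p = 37/140 = 0.264286; p^2 = 0.264286^2 = 0.069847
sum(p^2) = 0.018418 + 0.058980 + 0.127551 + 0.069847 = 0.274796
D = 1 - 0.274796 = 0.725204 ≈ 0.7252

0.7252


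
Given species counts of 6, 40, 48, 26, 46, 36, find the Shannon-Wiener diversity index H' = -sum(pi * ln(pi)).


Total N = 6 + 40 + 48 + 26 + 46 + 36 = 202
Per-species terms:
  p = 6/202 = 0.029703; ln(p) = -3.516507; p*ln(p) = 0.029703 * (-3.516507) = -0.104451
  p = 40/202 = 0.198020; ln(p) = -1.619387; p*ln(p) = 0.198020 * (-1.619387) = -0.320671
  p = 48/202 = 0.237624; ln(p) = -1.437066; p*ln(p) = 0.237624 * (-1.437066) = -0.341481
  p = 26/202 = 0.128713; ln(p) = -2.050170; p*ln(p) = 0.128713 * (-2.050170) = -0.263884
  p = 46/202 = 0.227723; ln(p) = -1.479625; p*ln(p) = 0.227723 * (-1.479625) = -0.336945
  p = 36/202 = 0.178218; ln(p) = -1.724748; p*ln(p) = 0.178218 * (-1.724748) = -0.307381
sum(p*ln(p)) = (-0.104451) + (-0.320671) + (-0.341481) + (-0.263884) + (-0.336945) + (-0.307381) = -1.674813
H' = -(-1.674813) = 1.674813 ≈ 1.6748

1.6748


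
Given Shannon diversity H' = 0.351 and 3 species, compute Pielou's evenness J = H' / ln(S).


ln(3) = 1.09861
J = H' / ln(S) = 0.351 / 1.09861 = 0.319495 ≈ 0.3195

0.3195


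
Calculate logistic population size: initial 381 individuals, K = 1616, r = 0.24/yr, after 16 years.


(K - N0)/N0 = (1616 - 381)/381 = 1235/381 = 3.24147
r*t = 0.24 * 16 = 3.84; exp(-3.84) = 0.0214936
3.24147 * 0.0214936 = 0.0696709
1 + 0.0696709 = 1.06967
N = 1616 / 1.06967 = 1510.75 ≈ 1511

1511


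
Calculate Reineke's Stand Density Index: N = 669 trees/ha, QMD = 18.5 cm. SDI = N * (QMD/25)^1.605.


QMD/25 = 18.5/25 = 0.74
(0.74)^1.605 = exp(1.605 * ln(0.74)) = exp(1.605 * (-0.301105)) = exp(-0.483274) = 0.616761
SDI = 669 * 0.616761 = 412.613 ≈ 413

413


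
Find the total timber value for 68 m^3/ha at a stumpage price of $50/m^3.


Value = 68 * 50 = $3400/ha

$3400/ha


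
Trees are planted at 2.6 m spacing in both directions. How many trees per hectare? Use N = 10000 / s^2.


N = 10000 / 2.6^2 = 10000 / 6.76 = 1479.29 ≈ 1479 trees/ha

1479 trees/ha


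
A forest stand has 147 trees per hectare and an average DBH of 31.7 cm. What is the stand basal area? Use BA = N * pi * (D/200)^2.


(D/200)^2 = (31.7/200)^2 = 0.1585^2 = 0.02512225
Individual BA = 3.141593 * 0.02512225 = 0.0789239 m^2
Stand BA = 147 * 0.0789239 = 11.6018 ≈ 11.60 m^2/ha

11.60 m^2/ha


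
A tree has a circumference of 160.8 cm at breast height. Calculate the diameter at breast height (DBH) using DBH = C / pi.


DBH = C / pi = 160.8 / 3.141593 = 51.1842 ≈ 51.18 cm

51.18 cm


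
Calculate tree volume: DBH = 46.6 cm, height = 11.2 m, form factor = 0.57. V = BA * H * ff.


(D/200)^2 = (46.6/200)^2 = 0.233^2 = 0.054289
BA = 3.141593 * 0.054289 = 0.170554 m^2
V = 0.170554 * 11.2 * 0.57 = 1.08882 ≈ 1.089 m^3

1.089 m^3


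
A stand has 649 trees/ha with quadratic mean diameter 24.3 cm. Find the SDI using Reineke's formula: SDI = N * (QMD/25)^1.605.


QMD/25 = 24.3/25 = 0.972
(0.972)^1.605 = exp(1.605 * ln(0.972)) = exp(1.605 * (-0.0283995)) = exp(-0.0455812) = 0.955442
SDI = 649 * 0.955442 = 620.082 ≈ 620

620


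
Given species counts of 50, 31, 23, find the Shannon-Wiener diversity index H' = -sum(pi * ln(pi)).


Total N = 50 + 31 + 23 = 104
Per-species terms:
  p = 50/104 = 0.480769; ln(p) = -0.732368; p*ln(p) = 0.480769 * (-0.732368) = -0.352100
  p = 31/104 = 0.298077; ln(p) = -1.210403; p*ln(p) = 0.298077 * (-1.210403) = -0.360793
  p = 23/104 = 0.221154; ln(p) = -1.508896; p*ln(p) = 0.221154 * (-1.508896) = -0.333698
sum(p*ln(p)) = (-0.352100) + (-0.360793) + (-0.333698) = -1.046591
H' = -(-1.046591) = 1.046591 ≈ 1.0466

1.0466


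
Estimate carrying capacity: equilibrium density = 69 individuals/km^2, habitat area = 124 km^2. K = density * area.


K = 69 * 124 = 8556 individuals

8556 individuals


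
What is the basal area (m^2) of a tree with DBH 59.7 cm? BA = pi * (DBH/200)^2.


D/200 = 59.7/200 = 0.2985 m
(D/200)^2 = 0.2985^2 = 0.08910225
BA = 3.141593 * 0.08910225 = 0.279923 ≈ 0.2799 m^2

0.2799 m^2


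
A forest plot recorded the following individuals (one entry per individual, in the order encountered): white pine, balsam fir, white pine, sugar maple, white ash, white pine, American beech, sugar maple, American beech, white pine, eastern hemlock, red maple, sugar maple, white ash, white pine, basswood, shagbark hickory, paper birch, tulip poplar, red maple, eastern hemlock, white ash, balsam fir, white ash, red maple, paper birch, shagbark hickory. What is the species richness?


Total individuals logged = 27
Distinct species (count of individuals): white pine (5), balsam fir (2), sugar maple (3), white ash (4), American beech (2), eastern hemlock (2), red maple (3), basswood (1), shagbark hickory (2), paper birch (2), tulip poplar (1)
Species richness = number of distinct species = 11

11


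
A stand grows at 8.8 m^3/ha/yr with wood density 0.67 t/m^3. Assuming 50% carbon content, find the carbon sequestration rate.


C = 8.8 * 0.67 * 0.5 = 2.948 ≈ 2.95 t C/ha/yr

2.95 t C/ha/yr


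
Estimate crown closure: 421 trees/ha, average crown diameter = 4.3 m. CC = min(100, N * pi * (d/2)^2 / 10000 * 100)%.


(d/2)^2 = (4.3/2)^2 = 2.15^2 = 4.6225
Crown area = 3.141593 * 4.6225 = 14.5220 m^2
N * area / 10000 * 100 = 421 * 14.5220 / 10000 * 100 = 61.1376
CC = min(100, 61.1376) = 61.1376 ≈ 61.1%

61.1%


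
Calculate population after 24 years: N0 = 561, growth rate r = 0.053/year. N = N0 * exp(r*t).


r*t = 0.053 * 24 = 1.272
exp(1.272) = 3.56798
N = 561 * 3.56798 = 2001.64 ≈ 2002

2002


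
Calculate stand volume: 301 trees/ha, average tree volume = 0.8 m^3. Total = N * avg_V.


V_stand = 301 * 0.8 = 240.8 m^3/ha

240.8 m^3/ha


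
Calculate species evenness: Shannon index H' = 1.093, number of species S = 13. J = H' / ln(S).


ln(13) = 2.56495
J = H' / ln(S) = 1.093 / 2.56495 = 0.426129 ≈ 0.4261

0.4261


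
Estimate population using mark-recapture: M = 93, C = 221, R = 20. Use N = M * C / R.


N = M * C / R = 93 * 221 / 20 = 20553 / 20 = 1027.65 ≈ 1028

1028 individuals


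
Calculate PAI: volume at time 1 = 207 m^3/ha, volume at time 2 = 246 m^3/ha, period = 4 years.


PAI = (V2 - V1) / period = (246 - 207) / 4 = 39 / 4 = 9.75 m^3/ha/yr

9.75 m^3/ha/yr


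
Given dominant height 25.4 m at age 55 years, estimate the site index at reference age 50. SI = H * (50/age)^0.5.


50/55 = 0.909091
(0.909091)^0.5 = 0.953463
SI = 25.4 * 0.953463 = 24.2180 ≈ 24.2 m

24.2 m


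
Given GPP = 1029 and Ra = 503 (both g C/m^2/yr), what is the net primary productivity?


NPP = GPP - Ra = 1029 - 503 = 526 g C/m^2/yr

526 g C/m^2/yr


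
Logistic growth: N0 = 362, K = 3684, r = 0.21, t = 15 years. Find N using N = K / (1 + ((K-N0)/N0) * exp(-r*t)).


(K - N0)/N0 = (3684 - 362)/362 = 3322/362 = 9.17680
r*t = 0.21 * 15 = 3.15; exp(-3.15) = 0.0428521
9.17680 * 0.0428521 = 0.393245
1 + 0.393245 = 1.39325
N = 3684 / 1.39325 = 2644.18 ≈ 2644

2644


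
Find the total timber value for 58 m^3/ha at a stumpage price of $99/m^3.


Value = 58 * 99 = $5742/ha

$5742/ha


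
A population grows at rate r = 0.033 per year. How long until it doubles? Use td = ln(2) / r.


td = ln(2) / 0.033 = 0.693147 / 0.033 = 21.0045 ≈ 21.0 years

21.0 years


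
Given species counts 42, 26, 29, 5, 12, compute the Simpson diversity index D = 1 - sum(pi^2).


Total N = 42 + 26 + 29 + 5 + 12 = 114
Per-species terms:
  p = 42/114 = 0.368421; p^2 = 0.368421^2 = 0.135734
  p = 26/114 = 0.228070; p^2 = 0.228070^2 = 0.052016
  p = 29/114 = 0.254386; p^2 = 0.254386^2 = 0.064712
  p = 5/114 = 0.043860; p^2 = 0.043860^2 = 0.001924
  p = 12/114 = 0.105263; p^2 = 0.105263^2 = 0.011080
sum(p^2) = 0.135734 + 0.052016 + 0.064712 + 0.001924 + 0.011080 = 0.265466
D = 1 - 0.265466 = 0.734534 ≈ 0.7345

0.7345


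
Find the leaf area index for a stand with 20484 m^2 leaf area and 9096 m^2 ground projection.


LAI = 20484 / 9096 = 2.2520 ≈ 2.25

2.25


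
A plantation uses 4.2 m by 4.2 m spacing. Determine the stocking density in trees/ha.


N = 10000 / 4.2^2 = 10000 / 17.64 = 566.893 ≈ 567 trees/ha

567 trees/ha


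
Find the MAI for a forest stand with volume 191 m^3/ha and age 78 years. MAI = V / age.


MAI = 191 / 78 = 2.4487 ≈ 2.45 m^3/ha/yr

2.45 m^3/ha/yr


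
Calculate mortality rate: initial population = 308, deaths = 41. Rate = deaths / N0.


Mortality rate = 41 / 308 = 0.133117 ≈ 0.1331

0.1331


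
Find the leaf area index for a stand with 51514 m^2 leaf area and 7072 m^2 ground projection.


LAI = 51514 / 7072 = 7.2842 ≈ 7.28

7.28


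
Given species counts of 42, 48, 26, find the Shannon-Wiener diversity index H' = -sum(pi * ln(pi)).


Total N = 42 + 48 + 26 = 116
Per-species terms:
  p = 42/116 = 0.362069; ln(p) = -1.015920; p*ln(p) = 0.362069 * (-1.015920) = -0.367833
  p = 48/116 = 0.413793; ln(p) = -0.882389; p*ln(p) = 0.413793 * (-0.882389) = -0.365126
  p = 26/116 = 0.224138; ln(p) = -1.495493; p*ln(p) = 0.224138 * (-1.495493) = -0.335197
sum(p*ln(p)) = (-0.367833) + (-0.365126) + (-0.335197) = -1.068156
H' = -(-1.068156) = 1.068156 ≈ 1.0682

1.0682


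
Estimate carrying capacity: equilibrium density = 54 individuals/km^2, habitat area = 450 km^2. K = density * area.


K = 54 * 450 = 24300 individuals

24300 individuals


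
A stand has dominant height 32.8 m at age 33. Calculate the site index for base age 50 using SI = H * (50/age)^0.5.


50/33 = 1.51515
(1.51515)^0.5 = 1.23091
SI = 32.8 * 1.23091 = 40.3738 ≈ 40.4 m

40.4 m


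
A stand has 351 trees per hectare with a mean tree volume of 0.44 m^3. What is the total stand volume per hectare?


V_stand = 351 * 0.44 = 154.44 ≈ 154.4 m^3/ha

154.4 m^3/ha


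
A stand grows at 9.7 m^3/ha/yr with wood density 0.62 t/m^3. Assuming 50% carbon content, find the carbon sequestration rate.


C = 9.7 * 0.62 * 0.5 = 3.007 ≈ 3.01 t C/ha/yr

3.01 t C/ha/yr


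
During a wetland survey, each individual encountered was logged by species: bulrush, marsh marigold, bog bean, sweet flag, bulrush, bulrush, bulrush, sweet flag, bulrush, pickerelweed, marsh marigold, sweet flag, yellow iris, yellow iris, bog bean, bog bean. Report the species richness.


Total individuals logged = 16
Distinct species (count of individuals): bulrush (5), marsh marigold (2), bog bean (3), sweet flag (3), pickerelweed (1), yellow iris (2)
Species richness = number of distinct species = 6

6


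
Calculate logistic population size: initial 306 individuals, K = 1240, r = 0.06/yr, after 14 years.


(K - N0)/N0 = (1240 - 306)/306 = 934/306 = 3.05229
r*t = 0.06 * 14 = 0.84; exp(-0.84) = 0.431711
3.05229 * 0.431711 = 1.31771
1 + 1.31771 = 2.31771
N = 1240 / 2.31771 = 535.011 ≈ 535

535


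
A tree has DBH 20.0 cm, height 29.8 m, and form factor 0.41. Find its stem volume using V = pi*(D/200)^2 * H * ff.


(D/200)^2 = (20.0/200)^2 = 0.1^2 = 0.01
BA = 3.141593 * 0.01 = 0.0314159 m^2
V = 0.0314159 * 29.8 * 0.41 = 0.383839 ≈ 0.384 m^3

0.384 m^3


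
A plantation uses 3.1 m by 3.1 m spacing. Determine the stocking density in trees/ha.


N = 10000 / 3.1^2 = 10000 / 9.61 = 1040.58 ≈ 1041 trees/ha

1041 trees/ha


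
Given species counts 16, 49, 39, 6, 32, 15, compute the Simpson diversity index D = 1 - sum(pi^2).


Total N = 16 + 49 + 39 + 6 + 32 + 15 = 157
Per-species terms:
  p = 16/157 = 0.101911; p^2 = 0.101911^2 = 0.010386
  p = 49/157 = 0.312102; p^2 = 0.312102^2 = 0.097408
  p = 39/157 = 0.248408; p^2 = 0.248408^2 = 0.061707
  p = 6/157 = 0.038217; p^2 = 0.038217^2 = 0.001461
  p = 32/157 = 0.203822; p^2 = 0.203822^2 = 0.041543
  p = 15/157 = 0.095541; p^2 = 0.095541^2 = 0.009128
sum(p^2) = 0.010386 + 0.097408 + 0.061707 + 0.001461 + 0.041543 + 0.009128 = 0.221633
D = 1 - 0.221633 = 0.778367 ≈ 0.7784

0.7784


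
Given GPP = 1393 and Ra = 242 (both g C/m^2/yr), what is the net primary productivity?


NPP = GPP - Ra = 1393 - 242 = 1151 g C/m^2/yr

1151 g C/m^2/yr


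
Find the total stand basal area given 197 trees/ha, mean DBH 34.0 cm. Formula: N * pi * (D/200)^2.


(D/200)^2 = (34.0/200)^2 = 0.17^2 = 0.0289
Individual BA = 3.141593 * 0.0289 = 0.0907920 m^2
Stand BA = 197 * 0.0907920 = 17.8860 ≈ 17.89 m^2/ha

17.89 m^2/ha


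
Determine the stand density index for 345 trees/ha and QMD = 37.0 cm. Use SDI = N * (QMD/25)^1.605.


QMD/25 = 37.0/25 = 1.48
(1.48)^1.605 = exp(1.605 * ln(1.48)) = exp(1.605 * 0.392042) = exp(0.629227) = 1.87616
SDI = 345 * 1.87616 = 647.275 ≈ 647

647


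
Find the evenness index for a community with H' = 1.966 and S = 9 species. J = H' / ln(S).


ln(9) = 2.19722
J = H' / ln(S) = 1.966 / 2.19722 = 0.894767 ≈ 0.8948

0.8948


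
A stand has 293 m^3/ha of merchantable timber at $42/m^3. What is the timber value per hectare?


Value = 293 * 42 = $12306/ha

$12306/ha


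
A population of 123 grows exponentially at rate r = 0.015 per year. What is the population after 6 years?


r*t = 0.015 * 6 = 0.09
exp(0.09) = 1.09417
N = 123 * 1.09417 = 134.583 ≈ 135

135


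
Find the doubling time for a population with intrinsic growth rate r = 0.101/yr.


td = ln(2) / 0.101 = 0.693147 / 0.101 = 6.86284 ≈ 6.9 years

6.9 years


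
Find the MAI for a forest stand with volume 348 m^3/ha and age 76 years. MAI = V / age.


MAI = 348 / 76 = 4.5789 ≈ 4.58 m^3/ha/yr

4.58 m^3/ha/yr


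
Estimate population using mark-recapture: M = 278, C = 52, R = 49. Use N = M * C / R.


N = M * C / R = 278 * 52 / 49 = 14456 / 49 = 295.02 ≈ 295

295 individuals


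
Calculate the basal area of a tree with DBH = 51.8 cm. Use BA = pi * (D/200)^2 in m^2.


D/200 = 51.8/200 = 0.259 m
(D/200)^2 = 0.259^2 = 0.067081
BA = 3.141593 * 0.067081 = 0.210741 ≈ 0.2107 m^2

0.2107 m^2


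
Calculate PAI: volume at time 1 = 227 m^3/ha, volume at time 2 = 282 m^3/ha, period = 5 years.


PAI = (V2 - V1) / period = (282 - 227) / 5 = 55 / 5 = 11.00 m^3/ha/yr

11.00 m^3/ha/yr


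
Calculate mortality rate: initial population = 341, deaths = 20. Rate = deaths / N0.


Mortality rate = 20 / 341 = 0.058651 ≈ 0.0587

0.0587


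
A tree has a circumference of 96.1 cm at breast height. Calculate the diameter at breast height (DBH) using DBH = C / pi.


DBH = C / pi = 96.1 / 3.141593 = 30.5896 ≈ 30.59 cm

30.59 cm


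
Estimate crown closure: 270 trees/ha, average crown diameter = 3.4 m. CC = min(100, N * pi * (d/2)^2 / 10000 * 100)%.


(d/2)^2 = (3.4/2)^2 = 1.7^2 = 2.89
Crown area = 3.141593 * 2.89 = 9.07920 m^2
N * area / 10000 * 100 = 270 * 9.07920 / 10000 * 100 = 24.5138
CC = min(100, 24.5138) = 24.5138 ≈ 24.5%

24.5%


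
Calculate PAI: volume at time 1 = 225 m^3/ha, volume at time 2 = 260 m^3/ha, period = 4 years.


PAI = (V2 - V1) / period = (260 - 225) / 4 = 35 / 4 = 8.75 m^3/ha/yr

8.75 m^3/ha/yr


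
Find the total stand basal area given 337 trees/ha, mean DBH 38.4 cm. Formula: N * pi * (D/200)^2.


(D/200)^2 = (38.4/200)^2 = 0.192^2 = 0.036864
Individual BA = 3.141593 * 0.036864 = 0.115812 m^2
Stand BA = 337 * 0.115812 = 39.0286 ≈ 39.03 m^2/ha

39.03 m^2/ha


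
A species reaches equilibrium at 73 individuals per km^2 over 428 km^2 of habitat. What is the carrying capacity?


K = 73 * 428 = 31244 individuals

31244 individuals


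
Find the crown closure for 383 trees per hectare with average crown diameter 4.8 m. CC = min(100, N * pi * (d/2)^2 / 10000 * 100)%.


(d/2)^2 = (4.8/2)^2 = 2.4^2 = 5.76
Crown area = 3.141593 * 5.76 = 18.0956 m^2
N * area / 10000 * 100 = 383 * 18.0956 / 10000 * 100 = 69.3061
CC = min(100, 69.3061) = 69.3061 ≈ 69.3%

69.3%


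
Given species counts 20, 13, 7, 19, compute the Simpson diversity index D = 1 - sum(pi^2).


Total N = 20 + 13 + 7 + 19 = 59
Per-species terms:
  p = 20/59 = 0.338983; p^2 = 0.338983^2 = 0.114909
  p = 13/59 = 0.220339; p^2 = 0.220339^2 = 0.048549
  p = 7/59 = 0.118644; p^2 = 0.118644^2 = 0.014076
  p = 19/59 = 0.322034; p^2 = 0.322034^2 = 0.103706
sum(p^2) = 0.114909 + 0.048549 + 0.014076 + 0.103706 = 0.281240
D = 1 - 0.281240 = 0.718760 ≈ 0.7188

0.7188


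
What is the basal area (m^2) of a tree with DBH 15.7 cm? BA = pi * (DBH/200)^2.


D/200 = 15.7/200 = 0.0785 m
(D/200)^2 = 0.0785^2 = 0.00616225
BA = 3.141593 * 0.00616225 = 0.0193593 ≈ 0.0194 m^2

0.0194 m^2


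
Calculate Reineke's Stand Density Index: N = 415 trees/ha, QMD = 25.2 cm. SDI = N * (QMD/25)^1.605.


QMD/25 = 25.2/25 = 1.008
(1.008)^1.605 = exp(1.605 * ln(1.008)) = exp(1.605 * 0.00796817) = exp(0.0127889) = 1.01287
SDI = 415 * 1.01287 = 420.341 ≈ 420

420


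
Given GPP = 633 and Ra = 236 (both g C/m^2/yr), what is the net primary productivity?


NPP = GPP - Ra = 633 - 236 = 397 g C/m^2/yr

397 g C/m^2/yr


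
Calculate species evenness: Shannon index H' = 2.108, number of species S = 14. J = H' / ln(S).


ln(14) = 2.63906
J = H' / ln(S) = 2.108 / 2.63906 = 0.798769 ≈ 0.7988

0.7988


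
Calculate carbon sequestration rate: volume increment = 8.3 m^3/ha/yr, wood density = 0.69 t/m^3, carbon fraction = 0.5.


C = 8.3 * 0.69 * 0.5 = 2.8635 ≈ 2.86 t C/ha/yr

2.86 t C/ha/yr


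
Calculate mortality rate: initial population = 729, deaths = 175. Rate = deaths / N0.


Mortality rate = 175 / 729 = 0.240055 ≈ 0.2401

0.2401


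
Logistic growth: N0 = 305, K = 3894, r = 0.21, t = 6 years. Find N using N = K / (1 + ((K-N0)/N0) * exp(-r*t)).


(K - N0)/N0 = (3894 - 305)/305 = 3589/305 = 11.7672
r*t = 0.21 * 6 = 1.26; exp(-1.26) = 0.283654
11.7672 * 0.283654 = 3.33781
1 + 3.33781 = 4.33781
N = 3894 / 4.33781 = 897.688 ≈ 898

898


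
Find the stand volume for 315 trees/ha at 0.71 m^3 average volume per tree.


V_stand = 315 * 0.71 = 223.65 ≈ 223.7 m^3/ha

223.7 m^3/ha


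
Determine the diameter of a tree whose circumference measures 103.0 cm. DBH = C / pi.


DBH = C / pi = 103.0 / 3.141593 = 32.7859 ≈ 32.79 cm

32.79 cm


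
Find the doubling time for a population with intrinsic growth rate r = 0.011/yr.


td = ln(2) / 0.011 = 0.693147 / 0.011 = 63.0134 ≈ 63.0 years

63.0 years


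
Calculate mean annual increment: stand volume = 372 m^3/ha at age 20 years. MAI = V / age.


MAI = 372 / 20 = 18.60 m^3/ha/yr

18.60 m^3/ha/yr


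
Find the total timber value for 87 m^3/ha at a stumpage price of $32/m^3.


Value = 87 * 32 = $2784/ha

$2784/ha


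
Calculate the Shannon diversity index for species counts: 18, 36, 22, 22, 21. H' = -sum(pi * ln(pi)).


Total N = 18 + 36 + 22 + 22 + 21 = 119
Per-species terms:
  p = 18/119 = 0.151261; ln(p) = -1.888748; p*ln(p) = 0.151261 * (-1.888748) = -0.285694
  p = 36/119 = 0.302521; ln(p) = -1.195605; p*ln(p) = 0.302521 * (-1.195605) = -0.361696
  p = 22/119 = 0.184874; ln(p) = -1.688081; p*ln(p) = 0.184874 * (-1.688081) = -0.312082
  p = 22/119 = 0.184874; ln(p) = -1.688081; p*ln(p) = 0.184874 * (-1.688081) = -0.312082
  p = 21/119 = 0.176471; ln(p) = -1.734599; p*ln(p) = 0.176471 * (-1.734599) = -0.306106
sum(p*ln(p)) = (-0.285694) + (-0.361696) + (-0.312082) + (-0.312082) + (-0.306106) = -1.577660
H' = -(-1.577660) = 1.577660 ≈ 1.5777

1.5777


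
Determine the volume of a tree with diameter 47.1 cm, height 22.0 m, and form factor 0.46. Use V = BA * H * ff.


(D/200)^2 = (47.1/200)^2 = 0.2355^2 = 0.05546025
BA = 3.141593 * 0.05546025 = 0.174234 m^2
V = 0.174234 * 22.0 * 0.46 = 1.76325 ≈ 1.763 m^3

1.763 m^3


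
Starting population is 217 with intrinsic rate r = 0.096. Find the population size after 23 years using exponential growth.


r*t = 0.096 * 23 = 2.208
exp(2.208) = 9.09750
N = 217 * 9.09750 = 1974.16 ≈ 1974

1974


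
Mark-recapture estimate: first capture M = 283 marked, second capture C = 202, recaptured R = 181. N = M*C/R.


N = M * C / R = 283 * 202 / 181 = 57166 / 181 = 315.83 ≈ 316

316 individuals


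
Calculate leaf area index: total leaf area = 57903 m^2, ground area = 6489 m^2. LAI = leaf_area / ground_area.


LAI = 57903 / 6489 = 8.9233 ≈ 8.92

8.92


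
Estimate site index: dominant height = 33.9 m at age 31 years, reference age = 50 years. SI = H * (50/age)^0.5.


50/31 = 1.61290
(1.61290)^0.5 = 1.27000
SI = 33.9 * 1.27000 = 43.0530 ≈ 43.1 m

43.1 m
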